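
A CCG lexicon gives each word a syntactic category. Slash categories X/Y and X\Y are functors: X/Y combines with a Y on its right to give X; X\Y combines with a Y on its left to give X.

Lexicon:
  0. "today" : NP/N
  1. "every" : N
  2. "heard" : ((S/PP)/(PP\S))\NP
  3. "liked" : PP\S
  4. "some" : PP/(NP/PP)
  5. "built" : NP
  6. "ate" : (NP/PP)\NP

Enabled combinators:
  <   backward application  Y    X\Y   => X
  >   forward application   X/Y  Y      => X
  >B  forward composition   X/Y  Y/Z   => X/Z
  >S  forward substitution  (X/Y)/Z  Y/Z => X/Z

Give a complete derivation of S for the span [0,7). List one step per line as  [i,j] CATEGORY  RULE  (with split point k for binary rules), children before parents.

[0,1] NP/N  lex  "today"
[1,2] N  lex  "every"
[0,2] NP  >  k=1
[2,3] ((S/PP)/(PP\S))\NP  lex  "heard"
[0,3] (S/PP)/(PP\S)  <  k=2
[3,4] PP\S  lex  "liked"
[0,4] S/PP  >  k=3
[4,5] PP/(NP/PP)  lex  "some"
[5,6] NP  lex  "built"
[6,7] (NP/PP)\NP  lex  "ate"
[5,7] NP/PP  <  k=6
[4,7] PP  >  k=5
[0,7] S  >  k=4

[0,7] S   >
  [0,4] S/PP   >
    [0,3] (S/PP)/(PP\S)   <
      [0,2] NP   >
        [0,1] "today" : NP/N
        [1,2] "every" : N
      [2,3] "heard" : ((S/PP)/(PP\S))\NP
    [3,4] "liked" : PP\S
  [4,7] PP   >
    [4,5] "some" : PP/(NP/PP)
    [5,7] NP/PP   <
      [5,6] "built" : NP
      [6,7] "ate" : (NP/PP)\NP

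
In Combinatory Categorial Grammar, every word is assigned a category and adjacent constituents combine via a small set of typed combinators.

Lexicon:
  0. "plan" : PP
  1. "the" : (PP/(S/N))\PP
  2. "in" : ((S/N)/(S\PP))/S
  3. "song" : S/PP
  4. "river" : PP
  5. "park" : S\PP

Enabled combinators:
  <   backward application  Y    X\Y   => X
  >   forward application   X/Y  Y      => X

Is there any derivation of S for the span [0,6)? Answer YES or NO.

PP (PP/(S/N))\PP ((S/N)/(S\PP))/S S/PP PP S\PP
CKY chart[0,6] = {PP}; S ∉ chart

NO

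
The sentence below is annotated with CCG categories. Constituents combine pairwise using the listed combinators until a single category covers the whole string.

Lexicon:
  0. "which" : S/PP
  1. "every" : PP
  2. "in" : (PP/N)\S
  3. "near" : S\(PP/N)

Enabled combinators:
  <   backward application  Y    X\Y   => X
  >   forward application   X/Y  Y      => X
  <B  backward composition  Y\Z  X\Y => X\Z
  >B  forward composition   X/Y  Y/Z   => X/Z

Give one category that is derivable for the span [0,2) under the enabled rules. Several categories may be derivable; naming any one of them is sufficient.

S

[0,4] S   <
  [0,3] PP/N   <
    [0,2] S   >
      [0,1] "which" : S/PP
      [1,2] "every" : PP
    [2,3] "in" : (PP/N)\S
  [3,4] "near" : S\(PP/N)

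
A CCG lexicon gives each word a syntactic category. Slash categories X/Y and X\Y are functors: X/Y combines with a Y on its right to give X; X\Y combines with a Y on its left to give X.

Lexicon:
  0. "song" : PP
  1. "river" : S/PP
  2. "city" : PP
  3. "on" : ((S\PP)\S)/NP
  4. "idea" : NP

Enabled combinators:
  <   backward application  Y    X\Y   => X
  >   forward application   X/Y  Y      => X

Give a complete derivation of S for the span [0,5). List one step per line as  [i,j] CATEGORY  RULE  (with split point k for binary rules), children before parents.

[0,1] PP  lex  "song"
[1,2] S/PP  lex  "river"
[2,3] PP  lex  "city"
[1,3] S  >  k=2
[3,4] ((S\PP)\S)/NP  lex  "on"
[4,5] NP  lex  "idea"
[3,5] (S\PP)\S  >  k=4
[1,5] S\PP  <  k=3
[0,5] S  <  k=1

[0,5] S   <
  [0,1] "song" : PP
  [1,5] S\PP   <
    [1,3] S   >
      [1,2] "river" : S/PP
      [2,3] "city" : PP
    [3,5] (S\PP)\S   >
      [3,4] "on" : ((S\PP)\S)/NP
      [4,5] "idea" : NP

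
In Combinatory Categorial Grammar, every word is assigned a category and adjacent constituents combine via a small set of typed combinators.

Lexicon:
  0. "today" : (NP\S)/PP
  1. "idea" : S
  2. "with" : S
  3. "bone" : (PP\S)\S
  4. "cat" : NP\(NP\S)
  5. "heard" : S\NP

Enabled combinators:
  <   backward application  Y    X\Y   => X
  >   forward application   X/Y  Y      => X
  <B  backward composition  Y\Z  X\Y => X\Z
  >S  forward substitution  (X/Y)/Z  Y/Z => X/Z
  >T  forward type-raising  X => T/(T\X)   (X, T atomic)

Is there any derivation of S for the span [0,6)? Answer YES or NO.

YES

[0,6] S   <
  [0,5] NP   <
    [0,4] NP\S   >
      [0,1] "today" : (NP\S)/PP
      [1,4] PP   >
        [1,2] PP/(PP\S)   >T
          [1,2] "idea" : S
        [2,4] PP\S   <
          [2,3] "with" : S
          [3,4] "bone" : (PP\S)\S
    [4,5] "cat" : NP\(NP\S)
  [5,6] "heard" : S\NP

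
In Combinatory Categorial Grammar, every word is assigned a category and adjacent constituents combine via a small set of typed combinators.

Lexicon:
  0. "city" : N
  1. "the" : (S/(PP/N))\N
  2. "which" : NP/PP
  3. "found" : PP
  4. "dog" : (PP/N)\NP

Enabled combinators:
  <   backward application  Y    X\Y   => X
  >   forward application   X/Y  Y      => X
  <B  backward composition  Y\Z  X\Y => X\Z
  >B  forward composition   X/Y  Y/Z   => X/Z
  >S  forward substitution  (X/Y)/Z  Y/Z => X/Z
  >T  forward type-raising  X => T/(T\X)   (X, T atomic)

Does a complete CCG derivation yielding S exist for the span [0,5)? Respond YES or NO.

[0,5] S   >
  [0,2] S/(PP/N)   <
    [0,1] "city" : N
    [1,2] "the" : (S/(PP/N))\N
  [2,5] PP/N   <
    [2,4] NP   >
      [2,3] "which" : NP/PP
      [3,4] "found" : PP
    [4,5] "dog" : (PP/N)\NP

YES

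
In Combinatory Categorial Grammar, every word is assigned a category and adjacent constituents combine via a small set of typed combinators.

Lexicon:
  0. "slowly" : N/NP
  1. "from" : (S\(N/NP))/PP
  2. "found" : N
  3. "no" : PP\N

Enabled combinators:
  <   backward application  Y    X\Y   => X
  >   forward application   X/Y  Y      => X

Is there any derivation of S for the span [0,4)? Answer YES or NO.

[0,4] S   <
  [0,1] "slowly" : N/NP
  [1,4] S\(N/NP)   >
    [1,2] "from" : (S\(N/NP))/PP
    [2,4] PP   <
      [2,3] "found" : N
      [3,4] "no" : PP\N

YES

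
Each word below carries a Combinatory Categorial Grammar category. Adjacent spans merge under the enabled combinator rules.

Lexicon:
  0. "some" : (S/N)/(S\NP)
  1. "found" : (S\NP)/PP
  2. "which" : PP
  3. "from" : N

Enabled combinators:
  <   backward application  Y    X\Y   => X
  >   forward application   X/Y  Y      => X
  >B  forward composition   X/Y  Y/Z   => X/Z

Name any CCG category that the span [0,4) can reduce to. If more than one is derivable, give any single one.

S

[0,4] S   >
  [0,3] S/N   >
    [0,1] "some" : (S/N)/(S\NP)
    [1,3] S\NP   >
      [1,2] "found" : (S\NP)/PP
      [2,3] "which" : PP
  [3,4] "from" : N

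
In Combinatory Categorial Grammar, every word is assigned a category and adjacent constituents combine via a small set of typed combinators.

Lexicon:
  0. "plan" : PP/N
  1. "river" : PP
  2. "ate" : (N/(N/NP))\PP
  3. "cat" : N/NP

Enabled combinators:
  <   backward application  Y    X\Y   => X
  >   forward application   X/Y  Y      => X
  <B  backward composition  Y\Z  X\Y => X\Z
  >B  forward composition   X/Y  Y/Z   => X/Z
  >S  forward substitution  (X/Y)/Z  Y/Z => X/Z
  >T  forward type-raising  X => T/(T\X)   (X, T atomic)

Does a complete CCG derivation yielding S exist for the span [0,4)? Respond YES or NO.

NO

PP/N PP (N/(N/NP))\PP N/NP
CKY chart[0,4] = {N/(N\PP), NP/(NP\PP), PP, PP/(N\N), PP/(PP\PP), S/(S\PP)}; S ∉ chart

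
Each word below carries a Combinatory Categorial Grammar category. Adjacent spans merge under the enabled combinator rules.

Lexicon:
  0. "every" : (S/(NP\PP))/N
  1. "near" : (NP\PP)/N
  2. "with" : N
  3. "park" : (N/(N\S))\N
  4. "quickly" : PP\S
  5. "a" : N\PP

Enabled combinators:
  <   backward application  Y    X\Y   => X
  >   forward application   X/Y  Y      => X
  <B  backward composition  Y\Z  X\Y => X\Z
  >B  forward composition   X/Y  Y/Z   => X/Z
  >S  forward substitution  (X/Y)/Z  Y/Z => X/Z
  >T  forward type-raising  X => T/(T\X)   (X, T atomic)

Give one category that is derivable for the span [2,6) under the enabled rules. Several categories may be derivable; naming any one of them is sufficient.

[0,6] S   >
  [0,2] S/N   >S
    [0,1] "every" : (S/(NP\PP))/N
    [1,2] "near" : (NP\PP)/N
  [2,6] N   >
    [2,4] N/(N\S)   <
      [2,3] "with" : N
      [3,4] "park" : (N/(N\S))\N
    [4,6] N\S   <B
      [4,5] "quickly" : PP\S
      [5,6] "a" : N\PP

N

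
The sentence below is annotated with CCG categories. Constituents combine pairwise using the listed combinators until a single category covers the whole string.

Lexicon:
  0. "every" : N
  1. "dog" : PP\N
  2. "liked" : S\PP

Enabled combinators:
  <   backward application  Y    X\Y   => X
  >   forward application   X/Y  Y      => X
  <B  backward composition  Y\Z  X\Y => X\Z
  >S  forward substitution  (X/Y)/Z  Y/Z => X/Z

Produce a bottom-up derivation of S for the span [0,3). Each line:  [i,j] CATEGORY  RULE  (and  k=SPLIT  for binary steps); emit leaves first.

[0,1] N  lex  "every"
[1,2] PP\N  lex  "dog"
[0,2] PP  <  k=1
[2,3] S\PP  lex  "liked"
[0,3] S  <  k=2

[0,3] S   <
  [0,2] PP   <
    [0,1] "every" : N
    [1,2] "dog" : PP\N
  [2,3] "liked" : S\PP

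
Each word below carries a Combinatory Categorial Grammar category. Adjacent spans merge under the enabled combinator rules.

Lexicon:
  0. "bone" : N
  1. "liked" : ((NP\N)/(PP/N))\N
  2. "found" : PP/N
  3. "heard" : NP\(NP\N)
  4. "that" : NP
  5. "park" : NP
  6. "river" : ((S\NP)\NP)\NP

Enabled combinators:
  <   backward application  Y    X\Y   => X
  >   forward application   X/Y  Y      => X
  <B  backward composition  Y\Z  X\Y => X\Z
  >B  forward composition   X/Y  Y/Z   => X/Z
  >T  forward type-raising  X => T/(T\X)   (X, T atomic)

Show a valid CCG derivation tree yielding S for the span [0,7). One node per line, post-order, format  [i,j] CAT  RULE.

[0,1] N  lex  "bone"
[1,2] ((NP\N)/(PP/N))\N  lex  "liked"
[0,2] (NP\N)/(PP/N)  <  k=1
[2,3] PP/N  lex  "found"
[0,3] NP\N  >  k=2
[3,4] NP\(NP\N)  lex  "heard"
[0,4] NP  <  k=3
[4,5] NP  lex  "that"
[5,6] NP  lex  "park"
[6,7] ((S\NP)\NP)\NP  lex  "river"
[5,7] (S\NP)\NP  <  k=6
[4,7] S\NP  <  k=5
[0,7] S  <  k=4

[0,7] S   <
  [0,4] NP   <
    [0,3] NP\N   >
      [0,2] (NP\N)/(PP/N)   <
        [0,1] "bone" : N
        [1,2] "liked" : ((NP\N)/(PP/N))\N
      [2,3] "found" : PP/N
    [3,4] "heard" : NP\(NP\N)
  [4,7] S\NP   <
    [4,5] "that" : NP
    [5,7] (S\NP)\NP   <
      [5,6] "park" : NP
      [6,7] "river" : ((S\NP)\NP)\NP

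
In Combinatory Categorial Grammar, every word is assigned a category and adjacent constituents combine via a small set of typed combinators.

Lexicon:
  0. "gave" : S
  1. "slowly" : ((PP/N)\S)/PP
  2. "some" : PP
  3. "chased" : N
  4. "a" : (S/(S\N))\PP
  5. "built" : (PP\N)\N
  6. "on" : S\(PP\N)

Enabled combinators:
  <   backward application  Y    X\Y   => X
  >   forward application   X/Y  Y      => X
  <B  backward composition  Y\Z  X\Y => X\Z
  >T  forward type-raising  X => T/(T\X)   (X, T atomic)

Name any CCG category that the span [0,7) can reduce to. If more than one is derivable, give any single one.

[0,7] S   >
  [0,5] S/(S\N)   <
    [0,4] PP   >
      [0,3] PP/N   <
        [0,1] "gave" : S
        [1,3] (PP/N)\S   >
          [1,2] "slowly" : ((PP/N)\S)/PP
          [2,3] "some" : PP
      [3,4] "chased" : N
    [4,5] "a" : (S/(S\N))\PP
  [5,7] S\N   <B
    [5,6] "built" : (PP\N)\N
    [6,7] "on" : S\(PP\N)

S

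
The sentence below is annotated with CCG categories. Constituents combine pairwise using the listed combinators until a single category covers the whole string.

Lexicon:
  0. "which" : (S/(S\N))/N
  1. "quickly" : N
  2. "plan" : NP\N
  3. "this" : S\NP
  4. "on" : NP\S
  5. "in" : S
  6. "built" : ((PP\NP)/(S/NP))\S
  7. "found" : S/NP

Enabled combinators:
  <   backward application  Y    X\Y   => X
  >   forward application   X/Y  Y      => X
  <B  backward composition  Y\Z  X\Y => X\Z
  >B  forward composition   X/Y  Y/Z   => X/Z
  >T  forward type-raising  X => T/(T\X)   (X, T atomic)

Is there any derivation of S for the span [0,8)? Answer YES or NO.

(S/(S\N))/N N NP\N S\NP NP\S S ((PP\NP)/(S/NP))\S S/NP
CKY chart[0,8] = {(S/(S\N))/(N\PP), N/(N\PP), NP/(NP\PP), PP, PP/(PP\PP), S/(S\PP)}; S ∉ chart

NO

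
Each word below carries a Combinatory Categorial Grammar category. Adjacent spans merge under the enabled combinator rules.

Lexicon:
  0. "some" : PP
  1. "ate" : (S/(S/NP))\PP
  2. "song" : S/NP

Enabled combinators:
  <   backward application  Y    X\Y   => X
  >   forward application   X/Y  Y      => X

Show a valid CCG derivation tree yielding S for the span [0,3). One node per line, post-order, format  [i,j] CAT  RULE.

[0,1] PP  lex  "some"
[1,2] (S/(S/NP))\PP  lex  "ate"
[0,2] S/(S/NP)  <  k=1
[2,3] S/NP  lex  "song"
[0,3] S  >  k=2

[0,3] S   >
  [0,2] S/(S/NP)   <
    [0,1] "some" : PP
    [1,2] "ate" : (S/(S/NP))\PP
  [2,3] "song" : S/NP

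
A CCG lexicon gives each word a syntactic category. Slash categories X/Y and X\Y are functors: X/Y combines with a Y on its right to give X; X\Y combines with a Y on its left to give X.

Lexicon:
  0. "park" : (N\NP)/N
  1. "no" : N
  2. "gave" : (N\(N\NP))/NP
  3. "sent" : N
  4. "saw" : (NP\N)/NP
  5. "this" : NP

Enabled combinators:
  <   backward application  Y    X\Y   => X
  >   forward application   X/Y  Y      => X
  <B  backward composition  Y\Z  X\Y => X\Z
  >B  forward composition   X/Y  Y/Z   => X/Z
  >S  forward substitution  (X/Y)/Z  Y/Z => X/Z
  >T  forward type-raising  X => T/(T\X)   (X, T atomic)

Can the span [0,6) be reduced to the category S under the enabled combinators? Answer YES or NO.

NO

(N\NP)/N N (N\(N\NP))/NP N (NP\N)/NP NP
CKY chart[0,6] = {N, N/(N\N), NP/(NP\N), PP/(PP\N), S/(S\N)}; S ∉ chart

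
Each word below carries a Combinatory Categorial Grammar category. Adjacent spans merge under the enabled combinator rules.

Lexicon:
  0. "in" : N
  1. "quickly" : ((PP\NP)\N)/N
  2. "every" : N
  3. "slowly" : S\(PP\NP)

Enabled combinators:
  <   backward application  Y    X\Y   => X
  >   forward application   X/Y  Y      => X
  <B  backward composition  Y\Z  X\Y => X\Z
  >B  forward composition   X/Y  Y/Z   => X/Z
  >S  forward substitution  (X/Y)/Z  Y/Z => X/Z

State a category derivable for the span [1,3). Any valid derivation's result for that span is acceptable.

[0,4] S   <
  [0,1] "in" : N
  [1,4] S\N   <B
    [1,3] (PP\NP)\N   >
      [1,2] "quickly" : ((PP\NP)\N)/N
      [2,3] "every" : N
    [3,4] "slowly" : S\(PP\NP)

(PP\NP)\N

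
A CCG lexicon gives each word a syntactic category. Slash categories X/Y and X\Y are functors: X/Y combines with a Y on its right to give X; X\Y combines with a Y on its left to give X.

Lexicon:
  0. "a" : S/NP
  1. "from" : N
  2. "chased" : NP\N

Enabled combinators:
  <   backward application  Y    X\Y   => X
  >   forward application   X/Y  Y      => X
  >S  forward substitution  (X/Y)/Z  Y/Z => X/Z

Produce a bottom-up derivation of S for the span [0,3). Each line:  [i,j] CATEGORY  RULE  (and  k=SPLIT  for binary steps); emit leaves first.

[0,3] S   >
  [0,1] "a" : S/NP
  [1,3] NP   <
    [1,2] "from" : N
    [2,3] "chased" : NP\N

[0,1] S/NP  lex  "a"
[1,2] N  lex  "from"
[2,3] NP\N  lex  "chased"
[1,3] NP  <  k=2
[0,3] S  >  k=1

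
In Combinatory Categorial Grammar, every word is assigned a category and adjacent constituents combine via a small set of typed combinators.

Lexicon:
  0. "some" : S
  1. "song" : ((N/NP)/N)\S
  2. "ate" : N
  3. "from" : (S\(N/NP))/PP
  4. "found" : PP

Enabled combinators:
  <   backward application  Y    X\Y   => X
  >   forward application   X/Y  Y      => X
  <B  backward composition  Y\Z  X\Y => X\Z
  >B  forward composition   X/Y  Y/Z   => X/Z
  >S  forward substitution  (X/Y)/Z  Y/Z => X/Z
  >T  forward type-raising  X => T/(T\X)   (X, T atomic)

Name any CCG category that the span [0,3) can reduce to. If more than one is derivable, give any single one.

[0,5] S   <
  [0,3] N/NP   >
    [0,2] (N/NP)/N   <
      [0,1] "some" : S
      [1,2] "song" : ((N/NP)/N)\S
    [2,3] "ate" : N
  [3,5] S\(N/NP)   >
    [3,4] "from" : (S\(N/NP))/PP
    [4,5] "found" : PP

N/NP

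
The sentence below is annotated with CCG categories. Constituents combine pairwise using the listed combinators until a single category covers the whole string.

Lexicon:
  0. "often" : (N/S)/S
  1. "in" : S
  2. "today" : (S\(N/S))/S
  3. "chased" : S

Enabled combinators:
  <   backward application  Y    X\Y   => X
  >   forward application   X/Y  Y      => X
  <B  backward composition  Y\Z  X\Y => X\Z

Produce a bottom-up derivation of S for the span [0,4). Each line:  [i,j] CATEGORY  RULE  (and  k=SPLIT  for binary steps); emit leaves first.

[0,4] S   <
  [0,2] N/S   >
    [0,1] "often" : (N/S)/S
    [1,2] "in" : S
  [2,4] S\(N/S)   >
    [2,3] "today" : (S\(N/S))/S
    [3,4] "chased" : S

[0,1] (N/S)/S  lex  "often"
[1,2] S  lex  "in"
[0,2] N/S  >  k=1
[2,3] (S\(N/S))/S  lex  "today"
[3,4] S  lex  "chased"
[2,4] S\(N/S)  >  k=3
[0,4] S  <  k=2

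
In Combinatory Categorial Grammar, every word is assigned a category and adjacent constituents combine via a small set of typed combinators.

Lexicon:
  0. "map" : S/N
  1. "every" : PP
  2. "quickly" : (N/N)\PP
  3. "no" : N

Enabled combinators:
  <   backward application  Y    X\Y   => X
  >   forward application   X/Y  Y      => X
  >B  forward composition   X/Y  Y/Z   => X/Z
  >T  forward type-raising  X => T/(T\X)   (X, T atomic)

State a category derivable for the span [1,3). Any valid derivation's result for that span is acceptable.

[0,4] S   >
  [0,3] S/N   >B
    [0,1] "map" : S/N
    [1,3] N/N   <
      [1,2] "every" : PP
      [2,3] "quickly" : (N/N)\PP
  [3,4] "no" : N

N/N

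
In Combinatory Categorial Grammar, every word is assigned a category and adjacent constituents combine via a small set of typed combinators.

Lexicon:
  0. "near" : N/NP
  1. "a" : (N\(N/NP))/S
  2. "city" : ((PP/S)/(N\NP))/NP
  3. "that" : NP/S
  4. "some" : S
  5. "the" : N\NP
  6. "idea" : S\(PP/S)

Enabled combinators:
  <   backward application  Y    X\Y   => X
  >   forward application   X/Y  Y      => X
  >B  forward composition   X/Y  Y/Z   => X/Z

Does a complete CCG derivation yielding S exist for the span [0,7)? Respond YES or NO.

N/NP (N\(N/NP))/S ((PP/S)/(N\NP))/NP NP/S S N\NP S\(PP/S)
CKY chart[0,7] = {N}; S ∉ chart

NO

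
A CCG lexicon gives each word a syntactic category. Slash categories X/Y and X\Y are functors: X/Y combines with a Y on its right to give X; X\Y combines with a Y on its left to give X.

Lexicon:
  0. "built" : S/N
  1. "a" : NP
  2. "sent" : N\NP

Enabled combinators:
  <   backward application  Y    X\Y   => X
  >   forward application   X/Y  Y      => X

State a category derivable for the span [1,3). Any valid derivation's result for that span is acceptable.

[0,3] S   >
  [0,1] "built" : S/N
  [1,3] N   <
    [1,2] "a" : NP
    [2,3] "sent" : N\NP

N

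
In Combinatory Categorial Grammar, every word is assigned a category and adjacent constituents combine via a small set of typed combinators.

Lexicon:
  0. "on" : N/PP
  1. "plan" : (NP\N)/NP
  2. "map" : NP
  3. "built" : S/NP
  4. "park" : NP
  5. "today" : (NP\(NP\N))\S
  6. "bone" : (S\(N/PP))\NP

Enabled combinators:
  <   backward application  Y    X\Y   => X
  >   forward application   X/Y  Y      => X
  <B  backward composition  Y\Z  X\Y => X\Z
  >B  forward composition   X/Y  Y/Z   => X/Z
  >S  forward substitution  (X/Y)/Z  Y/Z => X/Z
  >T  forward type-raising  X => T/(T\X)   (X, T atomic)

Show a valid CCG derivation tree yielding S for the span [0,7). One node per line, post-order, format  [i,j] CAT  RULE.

[0,1] N/PP  lex  "on"
[1,2] (NP\N)/NP  lex  "plan"
[2,3] NP  lex  "map"
[1,3] NP\N  >  k=2
[3,4] S/NP  lex  "built"
[4,5] NP  lex  "park"
[3,5] S  >  k=4
[5,6] (NP\(NP\N))\S  lex  "today"
[3,6] NP\(NP\N)  <  k=5
[1,6] NP  <  k=3
[6,7] (S\(N/PP))\NP  lex  "bone"
[1,7] S\(N/PP)  <  k=6
[0,7] S  <  k=1

[0,7] S   <
  [0,1] "on" : N/PP
  [1,7] S\(N/PP)   <
    [1,6] NP   <
      [1,3] NP\N   >
        [1,2] "plan" : (NP\N)/NP
        [2,3] "map" : NP
      [3,6] NP\(NP\N)   <
        [3,5] S   >
          [3,4] "built" : S/NP
          [4,5] "park" : NP
        [5,6] "today" : (NP\(NP\N))\S
    [6,7] "bone" : (S\(N/PP))\NP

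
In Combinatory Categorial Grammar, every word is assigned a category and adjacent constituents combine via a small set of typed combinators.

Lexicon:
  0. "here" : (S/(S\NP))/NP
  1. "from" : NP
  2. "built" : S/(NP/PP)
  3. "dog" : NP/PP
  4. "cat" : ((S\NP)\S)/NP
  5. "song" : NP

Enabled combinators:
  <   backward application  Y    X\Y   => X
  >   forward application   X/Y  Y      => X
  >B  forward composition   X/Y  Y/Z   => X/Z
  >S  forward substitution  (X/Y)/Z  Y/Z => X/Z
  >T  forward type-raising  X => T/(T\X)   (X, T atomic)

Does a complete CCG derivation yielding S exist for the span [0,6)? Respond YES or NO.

YES

[0,6] S   >
  [0,2] S/(S\NP)   >
    [0,1] "here" : (S/(S\NP))/NP
    [1,2] "from" : NP
  [2,6] S\NP   <
    [2,4] S   >
      [2,3] "built" : S/(NP/PP)
      [3,4] "dog" : NP/PP
    [4,6] (S\NP)\S   >
      [4,5] "cat" : ((S\NP)\S)/NP
      [5,6] "song" : NP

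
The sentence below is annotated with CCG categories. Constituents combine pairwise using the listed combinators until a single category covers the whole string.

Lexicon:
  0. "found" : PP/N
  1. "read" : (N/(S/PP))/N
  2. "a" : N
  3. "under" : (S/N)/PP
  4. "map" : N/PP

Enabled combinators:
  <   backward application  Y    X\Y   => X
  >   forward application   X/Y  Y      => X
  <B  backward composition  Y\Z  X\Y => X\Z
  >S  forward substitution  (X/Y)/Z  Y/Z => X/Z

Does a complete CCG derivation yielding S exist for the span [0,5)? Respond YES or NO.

NO

PP/N (N/(S/PP))/N N (S/N)/PP N/PP
CKY chart[0,5] = {PP}; S ∉ chart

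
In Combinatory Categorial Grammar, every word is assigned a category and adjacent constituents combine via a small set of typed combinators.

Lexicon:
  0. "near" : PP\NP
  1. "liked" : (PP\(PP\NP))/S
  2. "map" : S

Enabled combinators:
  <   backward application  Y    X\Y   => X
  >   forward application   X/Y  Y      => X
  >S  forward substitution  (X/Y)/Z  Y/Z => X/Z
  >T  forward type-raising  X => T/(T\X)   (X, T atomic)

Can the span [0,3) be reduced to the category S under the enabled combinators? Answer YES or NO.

PP\NP (PP\(PP\NP))/S S
CKY chart[0,3] = {N/(N\PP), NP/(NP\PP), PP, PP/(PP\PP), S/(S\PP)}; S ∉ chart

NO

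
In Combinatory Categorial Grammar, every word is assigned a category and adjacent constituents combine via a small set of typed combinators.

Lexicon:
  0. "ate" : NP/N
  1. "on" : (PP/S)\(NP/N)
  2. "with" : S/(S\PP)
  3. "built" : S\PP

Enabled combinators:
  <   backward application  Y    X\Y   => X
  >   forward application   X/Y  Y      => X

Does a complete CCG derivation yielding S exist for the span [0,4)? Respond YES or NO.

NO

NP/N (PP/S)\(NP/N) S/(S\PP) S\PP
CKY chart[0,4] = {PP}; S ∉ chart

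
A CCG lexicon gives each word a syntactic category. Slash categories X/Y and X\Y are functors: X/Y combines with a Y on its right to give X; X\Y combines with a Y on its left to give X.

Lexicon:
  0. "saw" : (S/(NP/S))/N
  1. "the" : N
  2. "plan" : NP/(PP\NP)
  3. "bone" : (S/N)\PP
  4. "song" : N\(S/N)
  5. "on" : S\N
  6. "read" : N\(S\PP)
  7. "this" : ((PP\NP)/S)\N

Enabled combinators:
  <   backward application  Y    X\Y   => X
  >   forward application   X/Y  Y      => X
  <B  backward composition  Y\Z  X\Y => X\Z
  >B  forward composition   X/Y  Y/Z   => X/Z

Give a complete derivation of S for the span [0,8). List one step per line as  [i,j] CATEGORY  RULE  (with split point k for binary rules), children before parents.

[0,8] S   >
  [0,2] S/(NP/S)   >
    [0,1] "saw" : (S/(NP/S))/N
    [1,2] "the" : N
  [2,8] NP/S   >B
    [2,3] "plan" : NP/(PP\NP)
    [3,8] (PP\NP)/S   <
      [3,7] N   <
        [3,6] S\PP   <B
          [3,5] N\PP   <B
            [3,4] "bone" : (S/N)\PP
            [4,5] "song" : N\(S/N)
          [5,6] "on" : S\N
        [6,7] "read" : N\(S\PP)
      [7,8] "this" : ((PP\NP)/S)\N

[0,1] (S/(NP/S))/N  lex  "saw"
[1,2] N  lex  "the"
[0,2] S/(NP/S)  >  k=1
[2,3] NP/(PP\NP)  lex  "plan"
[3,4] (S/N)\PP  lex  "bone"
[4,5] N\(S/N)  lex  "song"
[3,5] N\PP  <B  k=4
[5,6] S\N  lex  "on"
[3,6] S\PP  <B  k=5
[6,7] N\(S\PP)  lex  "read"
[3,7] N  <  k=6
[7,8] ((PP\NP)/S)\N  lex  "this"
[3,8] (PP\NP)/S  <  k=7
[2,8] NP/S  >B  k=3
[0,8] S  >  k=2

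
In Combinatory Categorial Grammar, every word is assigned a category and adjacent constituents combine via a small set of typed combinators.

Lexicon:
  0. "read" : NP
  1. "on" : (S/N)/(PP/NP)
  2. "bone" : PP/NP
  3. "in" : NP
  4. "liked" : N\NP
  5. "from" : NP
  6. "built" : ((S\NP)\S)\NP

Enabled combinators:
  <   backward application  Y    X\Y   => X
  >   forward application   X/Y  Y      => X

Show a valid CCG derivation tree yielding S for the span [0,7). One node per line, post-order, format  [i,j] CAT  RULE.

[0,1] NP  lex  "read"
[1,2] (S/N)/(PP/NP)  lex  "on"
[2,3] PP/NP  lex  "bone"
[1,3] S/N  >  k=2
[3,4] NP  lex  "in"
[4,5] N\NP  lex  "liked"
[3,5] N  <  k=4
[1,5] S  >  k=3
[5,6] NP  lex  "from"
[6,7] ((S\NP)\S)\NP  lex  "built"
[5,7] (S\NP)\S  <  k=6
[1,7] S\NP  <  k=5
[0,7] S  <  k=1

[0,7] S   <
  [0,1] "read" : NP
  [1,7] S\NP   <
    [1,5] S   >
      [1,3] S/N   >
        [1,2] "on" : (S/N)/(PP/NP)
        [2,3] "bone" : PP/NP
      [3,5] N   <
        [3,4] "in" : NP
        [4,5] "liked" : N\NP
    [5,7] (S\NP)\S   <
      [5,6] "from" : NP
      [6,7] "built" : ((S\NP)\S)\NP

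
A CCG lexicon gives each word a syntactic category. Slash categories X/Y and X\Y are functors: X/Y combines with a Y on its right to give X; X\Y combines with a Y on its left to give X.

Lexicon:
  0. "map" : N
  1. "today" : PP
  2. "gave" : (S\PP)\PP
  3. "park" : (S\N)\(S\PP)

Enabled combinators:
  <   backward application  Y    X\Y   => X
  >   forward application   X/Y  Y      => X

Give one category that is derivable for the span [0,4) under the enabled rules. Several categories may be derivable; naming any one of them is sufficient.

S

[0,4] S   <
  [0,1] "map" : N
  [1,4] S\N   <
    [1,3] S\PP   <
      [1,2] "today" : PP
      [2,3] "gave" : (S\PP)\PP
    [3,4] "park" : (S\N)\(S\PP)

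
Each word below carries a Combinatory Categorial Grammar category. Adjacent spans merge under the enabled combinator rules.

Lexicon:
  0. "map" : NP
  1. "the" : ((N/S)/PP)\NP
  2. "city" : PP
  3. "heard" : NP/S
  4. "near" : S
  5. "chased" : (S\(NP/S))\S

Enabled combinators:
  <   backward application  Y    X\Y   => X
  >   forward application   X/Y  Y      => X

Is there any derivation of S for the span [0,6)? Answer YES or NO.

NO

NP ((N/S)/PP)\NP PP NP/S S (S\(NP/S))\S
CKY chart[0,6] = {N}; S ∉ chart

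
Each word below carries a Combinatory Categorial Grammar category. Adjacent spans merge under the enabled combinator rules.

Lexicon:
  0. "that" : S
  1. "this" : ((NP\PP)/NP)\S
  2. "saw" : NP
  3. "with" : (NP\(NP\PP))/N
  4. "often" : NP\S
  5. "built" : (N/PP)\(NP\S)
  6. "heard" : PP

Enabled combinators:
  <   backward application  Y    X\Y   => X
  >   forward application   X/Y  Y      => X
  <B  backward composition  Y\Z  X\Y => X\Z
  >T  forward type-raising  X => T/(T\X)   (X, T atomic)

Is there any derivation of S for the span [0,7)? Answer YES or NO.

NO

S ((NP\PP)/NP)\S NP (NP\(NP\PP))/N NP\S (N/PP)\(NP\S) PP
CKY chart[0,7] = {N/(N\NP), NP, NP/(NP\NP), PP/(PP\NP), S/(S\NP)}; S ∉ chart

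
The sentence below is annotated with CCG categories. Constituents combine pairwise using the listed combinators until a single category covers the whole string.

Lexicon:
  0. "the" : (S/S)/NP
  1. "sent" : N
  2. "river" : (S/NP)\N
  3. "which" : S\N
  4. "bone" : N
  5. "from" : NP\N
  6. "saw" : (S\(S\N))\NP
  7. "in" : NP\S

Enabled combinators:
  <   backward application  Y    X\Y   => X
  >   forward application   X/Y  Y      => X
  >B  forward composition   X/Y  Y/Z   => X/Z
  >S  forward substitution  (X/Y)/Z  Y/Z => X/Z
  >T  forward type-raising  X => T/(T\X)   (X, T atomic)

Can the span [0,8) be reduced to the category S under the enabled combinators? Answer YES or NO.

[0,8] S   >
  [0,3] S/NP   >S
    [0,1] "the" : (S/S)/NP
    [1,3] S/NP   <
      [1,2] "sent" : N
      [2,3] "river" : (S/NP)\N
  [3,8] NP   <
    [3,7] S   <
      [3,4] "which" : S\N
      [4,7] S\(S\N)   <
        [4,6] NP   <
          [4,5] "bone" : N
          [5,6] "from" : NP\N
        [6,7] "saw" : (S\(S\N))\NP
    [7,8] "in" : NP\S

YES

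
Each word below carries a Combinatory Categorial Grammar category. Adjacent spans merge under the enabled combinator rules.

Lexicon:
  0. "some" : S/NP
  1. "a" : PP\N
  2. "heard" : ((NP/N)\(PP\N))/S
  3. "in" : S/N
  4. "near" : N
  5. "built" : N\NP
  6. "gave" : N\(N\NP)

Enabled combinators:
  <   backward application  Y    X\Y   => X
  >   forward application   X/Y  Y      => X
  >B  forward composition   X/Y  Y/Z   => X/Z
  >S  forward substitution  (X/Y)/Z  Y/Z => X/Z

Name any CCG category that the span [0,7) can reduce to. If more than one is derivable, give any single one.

[0,7] S   >
  [0,1] "some" : S/NP
  [1,7] NP   >
    [1,5] NP/N   <
      [1,2] "a" : PP\N
      [2,5] (NP/N)\(PP\N)   >
        [2,3] "heard" : ((NP/N)\(PP\N))/S
        [3,5] S   >
          [3,4] "in" : S/N
          [4,5] "near" : N
    [5,7] N   <
      [5,6] "built" : N\NP
      [6,7] "gave" : N\(N\NP)

S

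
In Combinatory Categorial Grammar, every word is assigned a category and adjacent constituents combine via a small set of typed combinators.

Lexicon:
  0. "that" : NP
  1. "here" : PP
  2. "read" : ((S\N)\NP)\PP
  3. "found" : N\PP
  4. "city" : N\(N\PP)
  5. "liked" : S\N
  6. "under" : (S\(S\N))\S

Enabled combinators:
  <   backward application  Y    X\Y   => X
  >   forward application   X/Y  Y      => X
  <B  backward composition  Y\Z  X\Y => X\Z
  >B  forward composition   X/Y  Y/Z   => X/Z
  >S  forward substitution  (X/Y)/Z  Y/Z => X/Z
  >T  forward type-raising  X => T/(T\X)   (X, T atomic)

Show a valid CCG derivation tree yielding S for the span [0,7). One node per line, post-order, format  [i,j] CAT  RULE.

[0,1] NP  lex  "that"
[1,2] PP  lex  "here"
[2,3] ((S\N)\NP)\PP  lex  "read"
[1,3] (S\N)\NP  <  k=2
[0,3] S\N  <  k=1
[3,4] N\PP  lex  "found"
[4,5] N\(N\PP)  lex  "city"
[3,5] N  <  k=4
[5,6] S\N  lex  "liked"
[3,6] S  <  k=5
[6,7] (S\(S\N))\S  lex  "under"
[3,7] S\(S\N)  <  k=6
[0,7] S  <  k=3

[0,7] S   <
  [0,3] S\N   <
    [0,1] "that" : NP
    [1,3] (S\N)\NP   <
      [1,2] "here" : PP
      [2,3] "read" : ((S\N)\NP)\PP
  [3,7] S\(S\N)   <
    [3,6] S   <
      [3,5] N   <
        [3,4] "found" : N\PP
        [4,5] "city" : N\(N\PP)
      [5,6] "liked" : S\N
    [6,7] "under" : (S\(S\N))\S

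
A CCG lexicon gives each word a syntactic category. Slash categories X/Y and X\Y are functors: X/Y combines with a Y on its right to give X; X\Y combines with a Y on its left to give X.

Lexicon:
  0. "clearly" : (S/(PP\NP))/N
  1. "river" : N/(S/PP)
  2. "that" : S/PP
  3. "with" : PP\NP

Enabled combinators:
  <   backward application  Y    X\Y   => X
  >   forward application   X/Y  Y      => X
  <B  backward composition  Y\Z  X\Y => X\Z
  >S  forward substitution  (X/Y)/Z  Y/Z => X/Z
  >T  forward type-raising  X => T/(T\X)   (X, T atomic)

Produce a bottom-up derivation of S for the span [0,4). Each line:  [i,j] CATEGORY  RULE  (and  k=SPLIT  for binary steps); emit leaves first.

[0,4] S   >
  [0,3] S/(PP\NP)   >
    [0,1] "clearly" : (S/(PP\NP))/N
    [1,3] N   >
      [1,2] "river" : N/(S/PP)
      [2,3] "that" : S/PP
  [3,4] "with" : PP\NP

[0,1] (S/(PP\NP))/N  lex  "clearly"
[1,2] N/(S/PP)  lex  "river"
[2,3] S/PP  lex  "that"
[1,3] N  >  k=2
[0,3] S/(PP\NP)  >  k=1
[3,4] PP\NP  lex  "with"
[0,4] S  >  k=3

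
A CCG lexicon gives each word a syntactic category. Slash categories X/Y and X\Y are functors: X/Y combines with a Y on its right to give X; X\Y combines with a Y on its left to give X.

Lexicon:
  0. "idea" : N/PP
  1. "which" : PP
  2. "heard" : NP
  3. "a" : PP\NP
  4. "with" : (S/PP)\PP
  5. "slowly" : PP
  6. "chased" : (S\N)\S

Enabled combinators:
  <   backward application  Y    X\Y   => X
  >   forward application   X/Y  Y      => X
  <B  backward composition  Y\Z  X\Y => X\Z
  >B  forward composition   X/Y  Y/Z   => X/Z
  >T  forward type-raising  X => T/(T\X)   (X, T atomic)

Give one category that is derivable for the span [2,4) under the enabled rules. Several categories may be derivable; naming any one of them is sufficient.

PP

[0,7] S   <
  [0,2] N   >
    [0,1] "idea" : N/PP
    [1,2] "which" : PP
  [2,7] S\N   <
    [2,6] S   >
      [2,5] S/PP   <
        [2,4] PP   <
          [2,3] "heard" : NP
          [3,4] "a" : PP\NP
        [4,5] "with" : (S/PP)\PP
      [5,6] "slowly" : PP
    [6,7] "chased" : (S\N)\S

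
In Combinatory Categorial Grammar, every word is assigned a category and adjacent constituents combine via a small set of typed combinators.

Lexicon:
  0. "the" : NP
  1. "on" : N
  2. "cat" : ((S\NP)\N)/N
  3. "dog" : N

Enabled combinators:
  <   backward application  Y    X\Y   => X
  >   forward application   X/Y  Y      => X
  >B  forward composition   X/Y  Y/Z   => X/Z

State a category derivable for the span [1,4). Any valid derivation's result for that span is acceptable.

S\NP

[0,4] S   <
  [0,1] "the" : NP
  [1,4] S\NP   <
    [1,2] "on" : N
    [2,4] (S\NP)\N   >
      [2,3] "cat" : ((S\NP)\N)/N
      [3,4] "dog" : N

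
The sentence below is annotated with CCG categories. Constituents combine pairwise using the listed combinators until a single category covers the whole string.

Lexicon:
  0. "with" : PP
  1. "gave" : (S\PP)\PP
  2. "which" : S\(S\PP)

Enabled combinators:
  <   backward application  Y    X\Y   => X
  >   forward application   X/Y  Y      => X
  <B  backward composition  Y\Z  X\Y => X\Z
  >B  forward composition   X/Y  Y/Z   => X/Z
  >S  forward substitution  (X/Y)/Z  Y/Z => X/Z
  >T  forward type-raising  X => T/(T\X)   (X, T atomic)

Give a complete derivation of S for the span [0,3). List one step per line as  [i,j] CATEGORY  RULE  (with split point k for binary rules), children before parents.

[0,1] PP  lex  "with"
[1,2] (S\PP)\PP  lex  "gave"
[0,2] S\PP  <  k=1
[2,3] S\(S\PP)  lex  "which"
[0,3] S  <  k=2

[0,3] S   <
  [0,2] S\PP   <
    [0,1] "with" : PP
    [1,2] "gave" : (S\PP)\PP
  [2,3] "which" : S\(S\PP)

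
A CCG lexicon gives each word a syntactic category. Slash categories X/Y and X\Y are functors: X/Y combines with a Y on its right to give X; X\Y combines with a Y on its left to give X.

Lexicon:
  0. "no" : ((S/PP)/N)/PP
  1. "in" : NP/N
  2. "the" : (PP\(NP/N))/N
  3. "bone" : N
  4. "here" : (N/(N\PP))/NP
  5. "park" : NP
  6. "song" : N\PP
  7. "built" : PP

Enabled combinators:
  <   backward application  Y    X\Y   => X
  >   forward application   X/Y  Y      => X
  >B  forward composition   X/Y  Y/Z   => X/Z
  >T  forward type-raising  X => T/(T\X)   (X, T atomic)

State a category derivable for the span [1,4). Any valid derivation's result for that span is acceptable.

[0,8] S   >
  [0,7] S/PP   >
    [0,4] (S/PP)/N   >
      [0,1] "no" : ((S/PP)/N)/PP
      [1,4] PP   <
        [1,2] "in" : NP/N
        [2,4] PP\(NP/N)   >
          [2,3] "the" : (PP\(NP/N))/N
          [3,4] "bone" : N
    [4,7] N   >
      [4,6] N/(N\PP)   >
        [4,5] "here" : (N/(N\PP))/NP
        [5,6] "park" : NP
      [6,7] "song" : N\PP
  [7,8] "built" : PP

PP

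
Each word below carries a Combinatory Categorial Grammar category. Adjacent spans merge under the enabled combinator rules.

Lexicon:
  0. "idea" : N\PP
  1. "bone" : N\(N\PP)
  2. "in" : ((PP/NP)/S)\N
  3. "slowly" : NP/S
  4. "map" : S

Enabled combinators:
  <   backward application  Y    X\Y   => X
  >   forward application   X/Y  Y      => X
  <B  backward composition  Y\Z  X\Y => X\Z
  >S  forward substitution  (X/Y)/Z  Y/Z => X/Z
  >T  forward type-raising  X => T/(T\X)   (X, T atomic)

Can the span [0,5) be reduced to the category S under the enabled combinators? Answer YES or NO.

NO

N\PP N\(N\PP) ((PP/NP)/S)\N NP/S S
CKY chart[0,5] = {N/(N\PP), NP/(NP\PP), PP, PP/(PP\PP), S/(S\PP)}; S ∉ chart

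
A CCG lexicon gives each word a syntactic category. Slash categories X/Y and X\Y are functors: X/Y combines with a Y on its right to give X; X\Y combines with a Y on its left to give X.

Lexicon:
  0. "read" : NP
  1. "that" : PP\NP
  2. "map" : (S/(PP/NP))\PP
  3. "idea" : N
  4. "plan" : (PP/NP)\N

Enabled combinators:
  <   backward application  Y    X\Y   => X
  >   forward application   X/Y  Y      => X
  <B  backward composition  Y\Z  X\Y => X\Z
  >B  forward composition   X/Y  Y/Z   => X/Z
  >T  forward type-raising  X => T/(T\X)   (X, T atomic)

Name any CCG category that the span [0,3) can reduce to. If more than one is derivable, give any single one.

S/(PP/NP)

[0,5] S   >
  [0,3] S/(PP/NP)   <
    [0,2] PP   <
      [0,1] "read" : NP
      [1,2] "that" : PP\NP
    [2,3] "map" : (S/(PP/NP))\PP
  [3,5] PP/NP   <
    [3,4] "idea" : N
    [4,5] "plan" : (PP/NP)\N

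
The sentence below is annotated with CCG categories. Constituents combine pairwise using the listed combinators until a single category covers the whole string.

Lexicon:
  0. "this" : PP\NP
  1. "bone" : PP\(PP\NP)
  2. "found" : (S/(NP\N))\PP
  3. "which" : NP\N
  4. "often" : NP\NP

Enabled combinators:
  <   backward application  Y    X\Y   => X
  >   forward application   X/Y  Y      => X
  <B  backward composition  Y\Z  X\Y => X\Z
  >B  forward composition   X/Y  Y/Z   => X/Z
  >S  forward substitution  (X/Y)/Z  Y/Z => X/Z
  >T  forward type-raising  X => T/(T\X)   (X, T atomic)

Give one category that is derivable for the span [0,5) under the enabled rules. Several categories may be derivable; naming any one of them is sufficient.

S

[0,5] S   >
  [0,3] S/(NP\N)   <
    [0,2] PP   <
      [0,1] "this" : PP\NP
      [1,2] "bone" : PP\(PP\NP)
    [2,3] "found" : (S/(NP\N))\PP
  [3,5] NP\N   <B
    [3,4] "which" : NP\N
    [4,5] "often" : NP\NP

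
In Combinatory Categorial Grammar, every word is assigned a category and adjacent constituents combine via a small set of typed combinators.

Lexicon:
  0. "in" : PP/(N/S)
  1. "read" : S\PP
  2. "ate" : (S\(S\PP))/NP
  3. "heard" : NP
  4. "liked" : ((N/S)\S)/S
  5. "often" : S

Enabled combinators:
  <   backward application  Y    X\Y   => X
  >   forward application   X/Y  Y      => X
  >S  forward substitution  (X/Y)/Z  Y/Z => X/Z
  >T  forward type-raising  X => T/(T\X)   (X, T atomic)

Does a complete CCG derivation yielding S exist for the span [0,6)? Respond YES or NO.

NO

PP/(N/S) S\PP (S\(S\PP))/NP NP ((N/S)\S)/S S
CKY chart[0,6] = {N/(N\PP), NP/(NP\PP), PP, PP/(PP\PP), S/(S\PP)}; S ∉ chart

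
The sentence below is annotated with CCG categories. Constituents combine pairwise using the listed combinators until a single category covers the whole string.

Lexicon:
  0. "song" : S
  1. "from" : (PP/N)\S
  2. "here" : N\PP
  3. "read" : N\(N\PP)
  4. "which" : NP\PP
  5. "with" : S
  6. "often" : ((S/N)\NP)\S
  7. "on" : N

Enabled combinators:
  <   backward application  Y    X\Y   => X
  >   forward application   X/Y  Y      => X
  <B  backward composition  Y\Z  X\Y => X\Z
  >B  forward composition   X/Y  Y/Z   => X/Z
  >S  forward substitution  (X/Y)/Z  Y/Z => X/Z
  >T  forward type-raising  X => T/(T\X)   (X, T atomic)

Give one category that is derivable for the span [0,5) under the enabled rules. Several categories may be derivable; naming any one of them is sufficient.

NP

[0,8] S   >
  [0,7] S/N   <
    [0,5] NP   <
      [0,4] PP   >
        [0,2] PP/N   <
          [0,1] "song" : S
          [1,2] "from" : (PP/N)\S
        [2,4] N   <
          [2,3] "here" : N\PP
          [3,4] "read" : N\(N\PP)
      [4,5] "which" : NP\PP
    [5,7] (S/N)\NP   <
      [5,6] "with" : S
      [6,7] "often" : ((S/N)\NP)\S
  [7,8] "on" : N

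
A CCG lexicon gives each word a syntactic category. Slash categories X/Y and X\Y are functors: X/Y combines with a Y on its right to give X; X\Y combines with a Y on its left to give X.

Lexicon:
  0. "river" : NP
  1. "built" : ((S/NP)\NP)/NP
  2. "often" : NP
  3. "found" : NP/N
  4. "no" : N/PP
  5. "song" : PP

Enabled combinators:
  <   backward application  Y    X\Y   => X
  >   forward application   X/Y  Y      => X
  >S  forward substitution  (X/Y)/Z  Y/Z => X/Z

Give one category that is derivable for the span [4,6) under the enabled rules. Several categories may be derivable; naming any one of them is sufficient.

N

[0,6] S   >
  [0,3] S/NP   <
    [0,1] "river" : NP
    [1,3] (S/NP)\NP   >
      [1,2] "built" : ((S/NP)\NP)/NP
      [2,3] "often" : NP
  [3,6] NP   >
    [3,4] "found" : NP/N
    [4,6] N   >
      [4,5] "no" : N/PP
      [5,6] "song" : PP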